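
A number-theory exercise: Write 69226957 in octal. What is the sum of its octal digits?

69226957 in base 8 is 410050715.
Digit sum: 4+1+0+0+5+0+7+1+5 = 23.

23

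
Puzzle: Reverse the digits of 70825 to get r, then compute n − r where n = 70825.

18018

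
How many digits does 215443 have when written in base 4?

215443 in base 4 is 310212103, which has 9 digits.

9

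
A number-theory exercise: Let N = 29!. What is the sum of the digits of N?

126

29! = 8841761993739701954543616000000
Sum of its 31 digits: 126.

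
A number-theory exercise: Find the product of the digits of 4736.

504

4×7×3×6 = 504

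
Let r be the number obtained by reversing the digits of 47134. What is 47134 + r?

Reverse of 47134 is 43174.
47134 + 43174 = 90308

90308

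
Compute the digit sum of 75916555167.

7+5+9+1+6+5+5+5+1+6+7 = 57

57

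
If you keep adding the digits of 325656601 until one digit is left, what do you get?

7

3+2+5+6+5+6+6+0+1 = 34
3+4 = 7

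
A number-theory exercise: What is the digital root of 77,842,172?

2

7+7+8+4+2+1+7+2 = 38
3+8 = 11
1+1 = 2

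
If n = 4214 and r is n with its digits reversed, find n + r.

8338

Reverse of 4214 is 4124.
4214 + 4124 = 8338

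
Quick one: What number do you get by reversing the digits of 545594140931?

139041495545

Reversing 545594140931 gives 139041495545.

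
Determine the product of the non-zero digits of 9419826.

31104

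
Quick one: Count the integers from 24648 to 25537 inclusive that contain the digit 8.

251

The integers in [24648, 25537] that contain the digit 8: 24648, 24658, 24668, 24678, 24680, 24681, …, 25518, 25528.
251 qualify.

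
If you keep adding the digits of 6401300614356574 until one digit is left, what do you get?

1

6+4+0+1+3+0+0+6+1+4+3+5+6+5+7+4 = 55
5+5 = 10
1+0 = 1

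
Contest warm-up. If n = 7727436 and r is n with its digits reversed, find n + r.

Reverse of 7727436 is 6347277.
7727436 + 6347277 = 14074713

14074713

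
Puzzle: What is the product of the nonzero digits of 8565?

1200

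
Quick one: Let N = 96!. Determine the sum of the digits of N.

648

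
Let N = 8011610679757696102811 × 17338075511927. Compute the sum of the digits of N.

8011610679757696102811 × 17338075511927 = 138905910937799737314062921648726797
Sum of its 36 digits: 181.

181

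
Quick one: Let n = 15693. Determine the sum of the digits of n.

1+5+6+9+3 = 24

24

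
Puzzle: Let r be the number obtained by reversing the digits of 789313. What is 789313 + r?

Reverse of 789313 is 313987.
789313 + 313987 = 1103300

1103300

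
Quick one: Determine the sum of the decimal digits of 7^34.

7^34 = 54116956037952111668959660849
Sum of its 29 digits: 142.

142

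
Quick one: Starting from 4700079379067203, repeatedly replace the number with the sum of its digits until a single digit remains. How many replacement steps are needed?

4700079379067203 → 64 → 10 → 1 (3 steps)

3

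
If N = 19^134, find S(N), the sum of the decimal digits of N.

739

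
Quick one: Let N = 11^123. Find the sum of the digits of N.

11^123 = 123395770596531812493410927243772008839270551392636157245043399555033873695498944033685744880228647820885994029380743132631072531
Sum of its 129 digits: 575.

575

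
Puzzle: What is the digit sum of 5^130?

427

5^130 = 7346839692639296924804603357639035486366659729825547009429698164240107871592044830322265625
Sum of its 91 digits: 427.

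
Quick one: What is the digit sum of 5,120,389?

5+1+2+0+3+8+9 = 28

28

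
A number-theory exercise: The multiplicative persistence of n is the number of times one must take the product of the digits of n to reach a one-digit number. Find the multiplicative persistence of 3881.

3

3881 → 192 → 18 → 8 (3 steps)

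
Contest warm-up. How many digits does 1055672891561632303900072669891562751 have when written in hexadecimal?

1055672891561632303900072669891562751 in base 16 is CB50B12A6993B445FF104B14488CFF, which has 30 digits.

30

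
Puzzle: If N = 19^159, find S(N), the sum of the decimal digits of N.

919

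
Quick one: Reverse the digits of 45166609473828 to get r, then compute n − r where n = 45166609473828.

Reverse of 45166609473828 is 82837490666154.
45166609473828 − 82837490666154 = -37670881192326

-37670881192326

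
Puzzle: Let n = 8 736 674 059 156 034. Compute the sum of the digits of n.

74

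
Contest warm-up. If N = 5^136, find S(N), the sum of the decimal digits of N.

409

5^136 = 114794370197489014450071927463109929474479058278524172022339033816251685493625700473785400390625
Sum of its 96 digits: 409.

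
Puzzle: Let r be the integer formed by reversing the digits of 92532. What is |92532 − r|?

Reverse of 92532 is 23529.
|92532 − 23529| = 69003

69003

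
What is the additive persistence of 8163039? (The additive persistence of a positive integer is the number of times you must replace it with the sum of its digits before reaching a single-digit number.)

2

8163039 → 30 → 3 (2 steps)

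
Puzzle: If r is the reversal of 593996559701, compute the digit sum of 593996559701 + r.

Reversal of 593996559701 is 107955699395; 593996559701 + 107955699395 = 701952259096.
Digit sum of 701952259096: 7+0+1+9+5+2+2+5+9+0+9+6 = 55.

55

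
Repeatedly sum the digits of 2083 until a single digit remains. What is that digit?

4

2+0+8+3 = 13
1+3 = 4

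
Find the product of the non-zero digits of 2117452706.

2×1×1×7×4×5×2×7×6 = 23520

23520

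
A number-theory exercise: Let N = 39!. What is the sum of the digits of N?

39! = 20397882081197443358640281739902897356800000000
Sum of its 47 digits: 189.

189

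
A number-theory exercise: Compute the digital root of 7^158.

4

The digital root of n equals n mod 9 (or 9 when 9 | n), so we need 7^158 mod 9.
7^158 ≡ 4 (mod 9), so the digital root is 4.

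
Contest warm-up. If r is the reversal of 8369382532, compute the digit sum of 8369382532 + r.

Reversal of 8369382532 is 2352839638; 8369382532 + 2352839638 = 10722222170.
Digit sum of 10722222170: 1+0+7+2+2+2+2+2+1+7+0 = 26.

26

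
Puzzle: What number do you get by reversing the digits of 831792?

Reversing 831792 gives 297138.

297138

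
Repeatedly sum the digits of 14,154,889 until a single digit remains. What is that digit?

4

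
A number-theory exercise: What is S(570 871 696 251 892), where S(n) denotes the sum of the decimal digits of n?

76

5+7+0+8+7+1+6+9+6+2+5+1+8+9+2 = 76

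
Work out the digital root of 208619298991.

2+0+8+6+1+9+2+9+8+9+9+1 = 64
6+4 = 10
1+0 = 1

1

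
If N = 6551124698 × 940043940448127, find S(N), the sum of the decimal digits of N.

6551124698 × 940043940448127 = 6158345075474965977540646
Sum of its 25 digits: 127.

127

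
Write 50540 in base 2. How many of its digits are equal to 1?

8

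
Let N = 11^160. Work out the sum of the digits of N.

781

11^160 = 41959434391137827383599616413062734234385253952307713759192486076840633894747383171680769040812663479969046479448282296393018400636585431393468057723398066173377993601
Sum of its 167 digits: 781.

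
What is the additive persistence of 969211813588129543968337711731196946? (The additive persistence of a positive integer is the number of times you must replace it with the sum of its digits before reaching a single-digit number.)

969211813588129543968337711731196946 → 176 → 14 → 5 (3 steps)

3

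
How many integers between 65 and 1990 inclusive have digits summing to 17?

132

The integers in [65, 1990] that have digits summing to 17: 89, 98, 179, 188, 197, 269, …, 1961, 1970.
132 qualify.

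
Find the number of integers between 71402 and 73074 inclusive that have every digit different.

The integers in [71402, 73074] that have every digit different: 71402, 71403, 71405, 71406, 71408, 71409, …, 73068, 73069.
576 qualify.

576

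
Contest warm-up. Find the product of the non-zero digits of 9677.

2646

9×6×7×7 = 2646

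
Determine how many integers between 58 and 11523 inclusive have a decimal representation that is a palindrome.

The integers in [58, 11523] that have a decimal representation that is a palindrome: 66, 77, 88, 99, 101, 111, …, 11411, 11511.
200 qualify.

200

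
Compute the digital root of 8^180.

1

The digital root of n equals n mod 9 (or 9 when 9 | n), so we need 8^180 mod 9.
8^180 ≡ 1 (mod 9), so the digital root is 1.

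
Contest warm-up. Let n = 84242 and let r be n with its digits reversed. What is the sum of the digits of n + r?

Reversal of 84242 is 24248; 84242 + 24248 = 108490.
Digit sum of 108490: 1+0+8+4+9+0 = 22.

22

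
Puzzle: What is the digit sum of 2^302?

409

2^302 = 8148143905337944345073782753637512644205873574663745002544561797417525199053346824733589504
Sum of its 91 digits: 409.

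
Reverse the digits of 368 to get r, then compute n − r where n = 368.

Reverse of 368 is 863.
368 − 863 = -495

-495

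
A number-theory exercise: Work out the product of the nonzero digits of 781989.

7×8×1×9×8×9 = 36288

36288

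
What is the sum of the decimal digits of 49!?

225

49! = 608281864034267560872252163321295376887552831379210240000000000
Sum of its 63 digits: 225.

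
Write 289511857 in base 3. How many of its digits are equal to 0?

289511857 in base 3 is 202011202201121101.
The digit 0 appears 5 times.

5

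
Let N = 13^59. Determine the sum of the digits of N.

13^59 = 528029013288053029092010246418774432656697756230566661880485125877
Sum of its 66 digits: 286.

286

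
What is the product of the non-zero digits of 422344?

4×2×2×3×4×4 = 768

768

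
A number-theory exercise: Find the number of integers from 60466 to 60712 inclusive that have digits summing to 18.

18

The integers in [60466, 60712] that have digits summing to 18: 60471, 60480, 60507, 60516, 60525, 60534, …, 60660, 60705.
18 qualify.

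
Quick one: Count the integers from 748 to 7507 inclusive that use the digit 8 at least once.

1855

The integers in [748, 7507] that use the digit 8 at least once: 748, 758, 768, 778, 780, 781, …, 7489, 7498.
1855 qualify.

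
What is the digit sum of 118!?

118! = 468452584975429065657431236280838416439267950499862031533310318788629800927518416622330123618486343228862579684398745837012213486653229822121742374957258403779058860032000000000000000000000000000
Sum of its 195 digits: 756.

756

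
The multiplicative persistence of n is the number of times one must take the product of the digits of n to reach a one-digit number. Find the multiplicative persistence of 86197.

2

86197 → 3024 → 0 (2 steps)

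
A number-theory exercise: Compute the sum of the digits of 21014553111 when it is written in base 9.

39

21014553111 in base 9 is 60215526426.
Digit sum: 6+0+2+1+5+5+2+6+4+2+6 = 39.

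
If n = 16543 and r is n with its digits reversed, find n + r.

Reverse of 16543 is 34561.
16543 + 34561 = 51104

51104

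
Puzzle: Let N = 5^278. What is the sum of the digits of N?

5^278 = 205902303578721156725558086938867558744335183249384913087456309084143443183003117036140143954093175567640001629499188985752942536993788401929211706568195218436390092620058567263185977935791015625
Sum of its 195 digits: 871.

871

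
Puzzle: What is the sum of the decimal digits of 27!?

27! = 10888869450418352160768000000
Sum of its 29 digits: 108.

108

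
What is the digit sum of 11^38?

11^38 = 3740434344477351388916475705363381856681
Sum of its 40 digits: 184.

184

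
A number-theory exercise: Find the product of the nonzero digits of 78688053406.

7741440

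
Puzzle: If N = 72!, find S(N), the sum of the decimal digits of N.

72! = 61234458376886086861524070385274672740778091784697328983823014963978384987221689274204160000000000000000
Sum of its 104 digits: 432.

432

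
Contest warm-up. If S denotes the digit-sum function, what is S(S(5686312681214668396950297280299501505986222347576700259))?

First digit sum: 253.
2+5+3 = 10.

10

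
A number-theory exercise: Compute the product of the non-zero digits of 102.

1×2 = 2

2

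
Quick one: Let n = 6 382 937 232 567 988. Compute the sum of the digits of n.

88

6+3+8+2+9+3+7+2+3+2+5+6+7+9+8+8 = 88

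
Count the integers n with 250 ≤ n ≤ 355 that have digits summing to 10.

10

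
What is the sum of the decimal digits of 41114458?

28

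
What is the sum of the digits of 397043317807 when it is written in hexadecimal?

397043317807 in base 16 is 5C71A03C2F.
Digit sum: 5+12+7+1+10+0+3+12+2+15 = 67.

67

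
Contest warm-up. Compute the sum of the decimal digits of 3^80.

153

3^80 = 147808829414345923316083210206383297601
Sum of its 39 digits: 153.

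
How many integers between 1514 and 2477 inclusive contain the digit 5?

The integers in [1514, 2477] that contain the digit 5: 1514, 1515, 1516, 1517, 1518, 1519, …, 2465, 2475.
255 qualify.

255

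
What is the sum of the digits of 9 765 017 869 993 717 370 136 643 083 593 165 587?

9+7+6+5+0+1+7+8+6+9+9+9+3+7+1+7+3+7+0+1+3+6+6+4+3+0+8+3+5+9+3+1+6+5+5+8+7 = 187

187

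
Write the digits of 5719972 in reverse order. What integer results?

Reversing 5719972 gives 2799175.

2799175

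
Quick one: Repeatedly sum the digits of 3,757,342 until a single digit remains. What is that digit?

3+7+5+7+3+4+2 = 31
3+1 = 4
(Equivalently, 3,757,342 mod 9 = 4.)

4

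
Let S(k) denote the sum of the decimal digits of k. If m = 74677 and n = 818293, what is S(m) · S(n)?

S(74677) = 7+4+6+7+7 = 31.
S(818293) = 8+1+8+2+9+3 = 31.
31 · 31 = 961.

961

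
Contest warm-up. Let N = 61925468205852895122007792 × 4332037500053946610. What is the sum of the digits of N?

61925468205852895122007792 × 4332037500053946610 = 268263450476153130234473376086717856771985120
Sum of its 45 digits: 193.

193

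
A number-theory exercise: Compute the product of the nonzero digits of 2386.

288

2×3×8×6 = 288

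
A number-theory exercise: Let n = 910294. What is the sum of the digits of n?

25

9+1+0+2+9+4 = 25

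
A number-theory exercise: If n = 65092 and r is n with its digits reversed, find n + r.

94148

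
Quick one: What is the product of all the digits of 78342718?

75264

7×8×3×4×2×7×1×8 = 75264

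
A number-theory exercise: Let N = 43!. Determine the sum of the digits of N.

180

43! = 60415263063373835637355132068513997507264512000000000
Sum of its 53 digits: 180.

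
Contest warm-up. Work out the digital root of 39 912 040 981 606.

3+9+9+1+2+0+4+0+9+8+1+6+0+6 = 58
5+8 = 13
1+3 = 4

4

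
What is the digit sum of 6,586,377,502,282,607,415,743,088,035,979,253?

6+5+8+6+3+7+7+5+0+2+2+8+2+6+0+7+4+1+5+7+4+3+0+8+8+0+3+5+9+7+9+2+5+3 = 157

157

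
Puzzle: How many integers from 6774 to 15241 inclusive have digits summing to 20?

547

The integers in [6774, 15241] that have digits summing to 20: 6806, 6815, 6824, 6833, 6842, 6851, …, 15194, 15239.
547 qualify.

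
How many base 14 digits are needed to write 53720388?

7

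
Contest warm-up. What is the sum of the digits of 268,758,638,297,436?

84

2+6+8+7+5+8+6+3+8+2+9+7+4+3+6 = 84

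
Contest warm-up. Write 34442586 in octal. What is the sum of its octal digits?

24

34442586 in base 8 is 203306532.
Digit sum: 2+0+3+3+0+6+5+3+2 = 24.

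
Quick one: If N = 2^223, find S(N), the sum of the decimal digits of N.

2^223 = 13479973333575319897333507543509815336818572211270286240551805124608
Sum of its 68 digits: 290.

290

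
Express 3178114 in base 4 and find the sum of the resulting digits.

16

3178114 in base 4 is 30013322002.
Digit sum: 3+0+0+1+3+3+2+2+0+0+2 = 16.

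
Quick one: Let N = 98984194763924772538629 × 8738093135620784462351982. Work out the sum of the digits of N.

225

98984194763924772538629 × 8738093135620784462351982 = 864933112801601850704097498982175947270289712678
Sum of its 48 digits: 225.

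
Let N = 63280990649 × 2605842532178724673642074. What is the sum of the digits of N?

63280990649 × 2605842532178724673642074 = 164900296911568357669489661566966026
Sum of its 36 digits: 183.

183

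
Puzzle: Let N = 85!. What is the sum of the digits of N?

414

85! = 281710411438055027694947944226061159480056634330574206405101912752560026159795933451040286452340924018275123200000000000000000000
Sum of its 129 digits: 414.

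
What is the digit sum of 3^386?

837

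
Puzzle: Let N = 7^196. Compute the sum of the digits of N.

745

7^196 = 4357283753150502780099500046570934468895955247884312228217467756782642968523224594658218498504524802287823926802393300364041307931563344934673367041790844037749877601
Sum of its 166 digits: 745.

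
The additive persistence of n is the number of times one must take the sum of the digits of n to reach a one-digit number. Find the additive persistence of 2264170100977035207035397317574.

2264170100977035207035397317574 → 117 → 9 (2 steps)

2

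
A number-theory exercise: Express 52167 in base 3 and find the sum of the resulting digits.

11

52167 in base 3 is 2122120010.
Digit sum: 2+1+2+2+1+2+0+0+1+0 = 11.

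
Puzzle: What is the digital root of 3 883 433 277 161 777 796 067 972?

4

3+8+8+3+4+3+3+2+7+7+1+6+1+7+7+7+7+9+6+0+6+7+9+7+2 = 130
1+3+0 = 4
(Equivalently, 3 883 433 277 161 777 796 067 972 mod 9 = 4.)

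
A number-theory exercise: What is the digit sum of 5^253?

815

5^253 = 690893484407555570030908149024031965689280029154902510801896277613487344252994164637720600277783058124843783515691973087759607915746555735492240302164645981974899768829345703125
Sum of its 177 digits: 815.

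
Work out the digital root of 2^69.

8

The digital root of n equals n mod 9 (or 9 when 9 | n), so we need 2^69 mod 9.
2^69 ≡ 8 (mod 9), so the digital root is 8.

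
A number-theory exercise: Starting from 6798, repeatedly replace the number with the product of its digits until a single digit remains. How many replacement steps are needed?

2

6798 → 3024 → 0 (2 steps)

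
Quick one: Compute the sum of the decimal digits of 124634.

1+2+4+6+3+4 = 20

20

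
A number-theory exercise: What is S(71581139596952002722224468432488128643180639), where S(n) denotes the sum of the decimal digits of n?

190

7+1+5+8+1+1+3+9+5+9+6+9+5+2+0+0+2+7+2+2+2+2+4+4+6+8+4+3+2+4+8+8+1+2+8+6+4+3+1+8+0+6+3+9 = 190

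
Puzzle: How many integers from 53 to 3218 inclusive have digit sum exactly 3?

16

The integers in [53, 3218] that have digit sum exactly 3: 102, 111, 120, 201, 210, 300, …, 2100, 3000.
16 qualify.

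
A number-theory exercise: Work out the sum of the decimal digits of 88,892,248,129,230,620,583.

8+8+8+9+2+2+4+8+1+2+9+2+3+0+6+2+0+5+8+3 = 90

90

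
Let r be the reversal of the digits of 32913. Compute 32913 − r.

990

Reverse of 32913 is 31923.
32913 − 31923 = 990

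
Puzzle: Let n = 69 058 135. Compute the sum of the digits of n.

6+9+0+5+8+1+3+5 = 37

37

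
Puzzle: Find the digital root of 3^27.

9

The digital root of n equals n mod 9 (or 9 when 9 | n), so we need 3^27 mod 9.
3^27 ≡ 0 (mod 9), so the digital root is 9.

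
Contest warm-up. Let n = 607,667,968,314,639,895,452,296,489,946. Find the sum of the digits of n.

171

6+0+7+6+6+7+9+6+8+3+1+4+6+3+9+8+9+5+4+5+2+2+9+6+4+8+9+9+4+6 = 171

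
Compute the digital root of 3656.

2

3+6+5+6 = 20
2+0 = 2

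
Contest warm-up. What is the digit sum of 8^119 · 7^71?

8^119 · 7^71 = 294896279266914171511820862983386373103523874884502164272039285839267367562993747738024082987868568626197795526756445014414119673999519740731557829118892517732590288896
Sum of its 168 digits: 833.

833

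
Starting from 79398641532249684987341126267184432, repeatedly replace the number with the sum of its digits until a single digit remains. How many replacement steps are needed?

3

79398641532249684987341126267184432 → 168 → 15 → 6 (3 steps)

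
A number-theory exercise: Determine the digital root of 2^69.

8

The digital root of n equals n mod 9 (or 9 when 9 | n), so we need 2^69 mod 9.
2^69 ≡ 8 (mod 9), so the digital root is 8.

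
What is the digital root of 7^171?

1

The digital root of n equals n mod 9 (or 9 when 9 | n), so we need 7^171 mod 9.
7^171 ≡ 1 (mod 9), so the digital root is 1.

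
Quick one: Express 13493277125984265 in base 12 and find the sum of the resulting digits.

82

13493277125984265 in base 12 is A6143B608343689.
Digit sum: 10+6+1+4+3+11+6+0+8+3+4+3+6+8+9 = 82.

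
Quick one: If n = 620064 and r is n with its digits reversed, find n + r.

Reverse of 620064 is 460026.
620064 + 460026 = 1080090

1080090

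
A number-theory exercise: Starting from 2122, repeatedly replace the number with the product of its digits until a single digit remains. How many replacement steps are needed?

2122 → 8 (1 step)

1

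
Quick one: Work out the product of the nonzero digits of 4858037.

26880

4×8×5×8×3×7 = 26880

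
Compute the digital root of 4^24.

1

The digital root of n equals n mod 9 (or 9 when 9 | n), so we need 4^24 mod 9.
4^24 ≡ 1 (mod 9), so the digital root is 1.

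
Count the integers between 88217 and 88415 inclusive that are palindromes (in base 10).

2

The integers in [88217, 88415] that are palindromes (in base 10): 88288, 88388.
2 qualify.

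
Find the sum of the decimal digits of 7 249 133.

29

7+2+4+9+1+3+3 = 29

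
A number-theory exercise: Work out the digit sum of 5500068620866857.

72

5+5+0+0+0+6+8+6+2+0+8+6+6+8+5+7 = 72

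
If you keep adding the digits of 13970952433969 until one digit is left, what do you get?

1+3+9+7+0+9+5+2+4+3+3+9+6+9 = 70
7+0 = 7

7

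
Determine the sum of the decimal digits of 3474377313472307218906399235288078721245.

3+4+7+4+3+7+7+3+1+3+4+7+2+3+0+7+2+1+8+9+0+6+3+9+9+2+3+5+2+8+8+0+7+8+7+2+1+2+4+5 = 176

176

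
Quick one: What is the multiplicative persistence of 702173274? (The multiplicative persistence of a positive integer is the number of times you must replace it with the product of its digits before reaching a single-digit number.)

1

702173274 → 0 (1 step)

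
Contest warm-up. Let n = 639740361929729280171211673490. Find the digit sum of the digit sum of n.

12

First digit sum: 129.
1+2+9 = 12.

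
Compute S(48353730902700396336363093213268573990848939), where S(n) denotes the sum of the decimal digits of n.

201

4+8+3+5+3+7+3+0+9+0+2+7+0+0+3+9+6+3+3+6+3+6+3+0+9+3+2+1+3+2+6+8+5+7+3+9+9+0+8+4+8+9+3+9 = 201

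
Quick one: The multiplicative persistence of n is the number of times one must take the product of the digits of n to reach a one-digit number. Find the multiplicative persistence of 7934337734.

2

7934337734 → 4000752 → 0 (2 steps)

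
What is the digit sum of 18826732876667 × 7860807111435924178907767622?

18826732876667 × 7860807111435924178907767622 = 147993315682008467649813935888207221875874
Sum of its 42 digits: 208.

208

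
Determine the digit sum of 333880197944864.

77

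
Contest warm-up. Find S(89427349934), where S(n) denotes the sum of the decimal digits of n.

62

8+9+4+2+7+3+4+9+9+3+4 = 62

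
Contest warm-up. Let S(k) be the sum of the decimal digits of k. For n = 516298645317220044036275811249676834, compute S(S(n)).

7

First digit sum: 151.
1+5+1 = 7.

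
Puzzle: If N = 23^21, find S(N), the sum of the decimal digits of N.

23^21 = 39471584120695485887249589623
Sum of its 29 digits: 152.

152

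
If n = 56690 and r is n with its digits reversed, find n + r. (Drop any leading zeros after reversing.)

Reverse of 56690 is 9665.
56690 + 9665 = 66355

66355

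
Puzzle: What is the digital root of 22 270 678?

2+2+2+7+0+6+7+8 = 34
3+4 = 7

7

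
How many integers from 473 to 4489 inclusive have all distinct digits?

The integers in [473, 4489] that have all distinct digits: 473, 475, 476, 478, 479, 480, …, 4397, 4398.
2117 qualify.

2117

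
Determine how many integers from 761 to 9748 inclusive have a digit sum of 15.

537

The integers in [761, 9748] that have a digit sum of 15: 762, 771, 780, 807, 816, 825, …, 9510, 9600.
537 qualify.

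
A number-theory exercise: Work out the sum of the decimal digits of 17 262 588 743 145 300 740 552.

89

1+7+2+6+2+5+8+8+7+4+3+1+4+5+3+0+0+7+4+0+5+5+2 = 89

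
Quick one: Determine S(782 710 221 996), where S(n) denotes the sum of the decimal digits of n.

54

7+8+2+7+1+0+2+2+1+9+9+6 = 54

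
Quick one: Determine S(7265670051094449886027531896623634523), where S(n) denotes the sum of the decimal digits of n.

166

7+2+6+5+6+7+0+0+5+1+0+9+4+4+4+9+8+8+6+0+2+7+5+3+1+8+9+6+6+2+3+6+3+4+5+2+3 = 166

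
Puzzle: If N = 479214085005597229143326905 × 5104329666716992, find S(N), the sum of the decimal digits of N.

187

479214085005597229143326905 × 5104329666716992 = 2446066670802708378000016455645395974269760
Sum of its 43 digits: 187.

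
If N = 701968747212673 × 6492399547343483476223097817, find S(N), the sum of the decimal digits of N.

701968747212673 × 6492399547343483476223097817 = 4557461576652830363351712928396720181034841
Sum of its 43 digits: 181.

181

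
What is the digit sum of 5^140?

5^140 = 71746481373430634031294954664443705921549411424077607513961896135157303433516062796115875244140625
Sum of its 98 digits: 403.

403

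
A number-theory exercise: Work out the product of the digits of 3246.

3×2×4×6 = 144

144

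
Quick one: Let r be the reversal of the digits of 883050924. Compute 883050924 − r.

454000536

Reverse of 883050924 is 429050388.
883050924 − 429050388 = 454000536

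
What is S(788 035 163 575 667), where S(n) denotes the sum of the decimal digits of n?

77

7+8+8+0+3+5+1+6+3+5+7+5+6+6+7 = 77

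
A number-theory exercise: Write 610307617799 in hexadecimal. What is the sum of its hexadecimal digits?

59

610307617799 in base 16 is 8E192B3407.
Digit sum: 8+14+1+9+2+11+3+4+0+7 = 59.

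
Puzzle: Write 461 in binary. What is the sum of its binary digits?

461 in base 2 is 111001101.
Digit sum: 1+1+1+0+0+1+1+0+1 = 6.

6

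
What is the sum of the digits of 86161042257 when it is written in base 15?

59

86161042257 in base 15 is 2394317A8C.
Digit sum: 2+3+9+4+3+1+7+10+8+12 = 59.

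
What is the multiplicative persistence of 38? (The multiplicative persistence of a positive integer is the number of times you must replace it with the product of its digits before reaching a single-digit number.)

38 → 24 → 8 (2 steps)

2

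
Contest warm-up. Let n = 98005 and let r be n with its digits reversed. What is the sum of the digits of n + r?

26

Reversal of 98005 is 50089; 98005 + 50089 = 148094.
Digit sum of 148094: 1+4+8+0+9+4 = 26.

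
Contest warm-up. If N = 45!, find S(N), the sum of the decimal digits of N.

207

45! = 119622220865480194561963161495657715064383733760000000000
Sum of its 57 digits: 207.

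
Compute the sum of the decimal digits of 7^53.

7^53 = 616873509628062366290756156815389726793178407
Sum of its 45 digits: 220.

220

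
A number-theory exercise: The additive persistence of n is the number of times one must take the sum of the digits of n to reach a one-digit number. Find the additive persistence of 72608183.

2

72608183 → 35 → 8 (2 steps)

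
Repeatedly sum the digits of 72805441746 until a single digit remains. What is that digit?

3

7+2+8+0+5+4+4+1+7+4+6 = 48
4+8 = 12
1+2 = 3
(Equivalently, 72805441746 mod 9 = 3.)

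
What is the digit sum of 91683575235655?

70

9+1+6+8+3+5+7+5+2+3+5+6+5+5 = 70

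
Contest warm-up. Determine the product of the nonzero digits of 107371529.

13230

1×7×3×7×1×5×2×9 = 13230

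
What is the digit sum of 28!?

90

28! = 304888344611713860501504000000
Sum of its 30 digits: 90.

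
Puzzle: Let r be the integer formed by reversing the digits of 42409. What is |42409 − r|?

48015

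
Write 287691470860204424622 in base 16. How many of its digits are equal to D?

287691470860204424622 in base 16 is F98856C7E1C20BDAE.
The digit D appears 1 time.

1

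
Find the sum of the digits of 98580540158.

53

9+8+5+8+0+5+4+0+1+5+8 = 53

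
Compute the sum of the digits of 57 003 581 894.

50

5+7+0+0+3+5+8+1+8+9+4 = 50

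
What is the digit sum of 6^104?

6^104 = 846700936056091894301310586236842935416138248772949513519821268414868295354679296
Sum of its 81 digits: 378.

378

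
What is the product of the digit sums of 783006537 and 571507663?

1560

S(783006537) = 7+8+3+0+0+6+5+3+7 = 39.
S(571507663) = 5+7+1+5+0+7+6+6+3 = 40.
39 · 40 = 1560.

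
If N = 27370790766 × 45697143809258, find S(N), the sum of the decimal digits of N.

99

27370790766 × 45697143809258 = 1250766961807012931711628
Sum of its 25 digits: 99.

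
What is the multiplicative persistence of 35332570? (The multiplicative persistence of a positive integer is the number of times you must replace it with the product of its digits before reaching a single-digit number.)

35332570 → 0 (1 step)

1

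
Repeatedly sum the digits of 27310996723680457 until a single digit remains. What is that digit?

2+7+3+1+0+9+9+6+7+2+3+6+8+0+4+5+7 = 79
7+9 = 16
1+6 = 7
(Equivalently, 27310996723680457 mod 9 = 7.)

7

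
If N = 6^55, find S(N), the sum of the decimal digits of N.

162

6^55 = 6285195213566005335561053533150026217291776
Sum of its 43 digits: 162.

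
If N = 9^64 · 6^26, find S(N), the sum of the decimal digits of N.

360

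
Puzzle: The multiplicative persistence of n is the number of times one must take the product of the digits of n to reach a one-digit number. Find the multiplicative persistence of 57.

57 → 35 → 15 → 5 (3 steps)

3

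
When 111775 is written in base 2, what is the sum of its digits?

11

111775 in base 2 is 11011010010011111.
Digit sum: 1+1+0+1+1+0+1+0+0+1+0+0+1+1+1+1+1 = 11.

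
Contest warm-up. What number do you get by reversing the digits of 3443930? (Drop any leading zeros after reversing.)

Reversing 3443930 gives 393443.

393443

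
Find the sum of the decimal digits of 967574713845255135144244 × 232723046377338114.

201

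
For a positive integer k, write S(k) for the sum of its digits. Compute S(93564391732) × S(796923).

1872

S(93564391732) = 9+3+5+6+4+3+9+1+7+3+2 = 52.
S(796923) = 7+9+6+9+2+3 = 36.
52 · 36 = 1872.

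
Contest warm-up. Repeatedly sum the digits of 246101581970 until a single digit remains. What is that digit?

2+4+6+1+0+1+5+8+1+9+7+0 = 44
4+4 = 8

8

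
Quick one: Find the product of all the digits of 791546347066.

7×9×1×5×4×6×3×4×7×0×6×6 = 0

0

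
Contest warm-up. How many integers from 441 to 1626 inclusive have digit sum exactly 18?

72

The integers in [441, 1626] that have digit sum exactly 18: 459, 468, 477, 486, 495, 549, …, 1584, 1593.
72 qualify.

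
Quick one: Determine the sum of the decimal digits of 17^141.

17^141 = 311385162313144107424873085781559072480877648857389823050107709241416742258473647555902209193076546579989129429693388636220054676046019437442998040875220981995532229959710417
Sum of its 174 digits: 791.

791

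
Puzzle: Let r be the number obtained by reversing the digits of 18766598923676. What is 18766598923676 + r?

Reverse of 18766598923676 is 67632989566781.
18766598923676 + 67632989566781 = 86399588490457

86399588490457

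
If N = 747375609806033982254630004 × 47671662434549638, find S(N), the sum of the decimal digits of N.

210

747375609806033982254630004 × 47671662434549638 = 35628637782488938253798036690194540062138552
Sum of its 44 digits: 210.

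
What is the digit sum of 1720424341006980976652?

86

1+7+2+0+4+2+4+3+4+1+0+0+6+9+8+0+9+7+6+6+5+2 = 86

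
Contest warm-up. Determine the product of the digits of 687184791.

677376

6×8×7×1×8×4×7×9×1 = 677376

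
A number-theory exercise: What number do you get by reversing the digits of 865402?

204568

Reversing 865402 gives 204568.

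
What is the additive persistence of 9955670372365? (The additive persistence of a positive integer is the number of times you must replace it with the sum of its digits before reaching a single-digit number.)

9955670372365 → 67 → 13 → 4 (3 steps)

3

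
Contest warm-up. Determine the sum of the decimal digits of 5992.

5+9+9+2 = 25

25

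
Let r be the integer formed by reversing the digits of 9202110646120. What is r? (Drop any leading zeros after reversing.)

Reversing 9202110646120 gives 216460112029.

216460112029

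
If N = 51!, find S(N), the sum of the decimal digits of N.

198

51! = 1551118753287382280224243016469303211063259720016986112000000000000
Sum of its 67 digits: 198.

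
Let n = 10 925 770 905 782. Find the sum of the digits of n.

1+0+9+2+5+7+7+0+9+0+5+7+8+2 = 62

62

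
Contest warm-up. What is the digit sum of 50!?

50! = 30414093201713378043612608166064768844377641568960512000000000000
Sum of its 65 digits: 216.

216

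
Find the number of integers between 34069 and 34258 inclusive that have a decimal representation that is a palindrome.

The integers in [34069, 34258] that have a decimal representation that is a palindrome: 34143, 34243.
2 qualify.

2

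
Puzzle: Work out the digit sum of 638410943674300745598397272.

126

6+3+8+4+1+0+9+4+3+6+7+4+3+0+0+7+4+5+5+9+8+3+9+7+2+7+2 = 126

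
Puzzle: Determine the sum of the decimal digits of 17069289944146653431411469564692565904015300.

187

1+7+0+6+9+2+8+9+9+4+4+1+4+6+6+5+3+4+3+1+4+1+1+4+6+9+5+6+4+6+9+2+5+6+5+9+0+4+0+1+5+3+0+0 = 187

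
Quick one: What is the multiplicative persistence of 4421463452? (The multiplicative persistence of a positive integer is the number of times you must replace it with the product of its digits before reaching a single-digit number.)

2

4421463452 → 92160 → 0 (2 steps)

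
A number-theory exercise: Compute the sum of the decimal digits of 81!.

486

81! = 5797126020747367985879734231578109105412357244731625958745865049716390179693892056256184534249745940480000000000000000000
Sum of its 121 digits: 486.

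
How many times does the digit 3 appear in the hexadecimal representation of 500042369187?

500042369187 in base 16 is 746CD908A3.
The digit 3 appears 1 time.

1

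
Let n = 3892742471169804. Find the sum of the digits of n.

75

3+8+9+2+7+4+2+4+7+1+1+6+9+8+0+4 = 75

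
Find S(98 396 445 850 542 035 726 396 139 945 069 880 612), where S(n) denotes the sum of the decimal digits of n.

184

9+8+3+9+6+4+4+5+8+5+0+5+4+2+0+3+5+7+2+6+3+9+6+1+3+9+9+4+5+0+6+9+8+8+0+6+1+2 = 184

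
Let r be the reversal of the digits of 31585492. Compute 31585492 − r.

2126979

Reverse of 31585492 is 29458513.
31585492 − 29458513 = 2126979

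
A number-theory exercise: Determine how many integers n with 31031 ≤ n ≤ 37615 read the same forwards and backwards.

65

The integers in [31031, 37615] that read the same forwards and backwards: 31113, 31213, 31313, 31413, 31513, 31613, …, 37473, 37573.
65 qualify.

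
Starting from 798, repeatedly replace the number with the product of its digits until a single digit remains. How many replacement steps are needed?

798 → 504 → 0 (2 steps)

2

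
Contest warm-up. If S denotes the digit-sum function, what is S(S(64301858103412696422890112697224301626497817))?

9

First digit sum: 180.
1+8+0 = 9.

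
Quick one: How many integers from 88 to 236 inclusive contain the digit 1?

The integers in [88, 236] that contain the digit 1: 91, 100, 101, 102, 103, 104, …, 221, 231.
114 qualify.

114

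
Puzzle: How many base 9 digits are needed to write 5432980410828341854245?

23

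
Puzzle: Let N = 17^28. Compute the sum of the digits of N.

17^28 = 28351092476867700887730107366063041
Sum of its 35 digits: 145.

145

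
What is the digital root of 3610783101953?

2

3+6+1+0+7+8+3+1+0+1+9+5+3 = 47
4+7 = 11
1+1 = 2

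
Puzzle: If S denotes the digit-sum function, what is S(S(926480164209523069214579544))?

9

First digit sum: 117.
1+1+7 = 9.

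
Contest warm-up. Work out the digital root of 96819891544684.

9+6+8+1+9+8+9+1+5+4+4+6+8+4 = 82
8+2 = 10
1+0 = 1
(Equivalently, 96819891544684 mod 9 = 1.)

1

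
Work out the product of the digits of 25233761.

7560

2×5×2×3×3×7×6×1 = 7560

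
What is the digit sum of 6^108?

6^108 = 1097324413128695095014498519762948444299315170409742569521688363865669310779664367616
Sum of its 85 digits: 405.

405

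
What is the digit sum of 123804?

18

1+2+3+8+0+4 = 18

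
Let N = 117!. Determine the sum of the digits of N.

738

117! = 3969937160808720895401959629498630647790406360168322301129748464310422041758630649341780708631240196854767624444057168110272995649603642560353748940315749184568295424000000000000000000000000000
Sum of its 193 digits: 738.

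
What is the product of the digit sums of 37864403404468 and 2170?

610

S(37864403404468) = 3+7+8+6+4+4+0+3+4+0+4+4+6+8 = 61.
S(2170) = 2+1+7+0 = 10.
61 · 10 = 610.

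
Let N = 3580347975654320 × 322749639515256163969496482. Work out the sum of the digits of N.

161

3580347975654320 × 322749639515256163969496482 = 1155556018481608932402077104306844888102240
Sum of its 43 digits: 161.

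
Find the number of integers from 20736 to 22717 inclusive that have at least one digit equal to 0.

The integers in [20736, 22717] that have at least one digit equal to 0: 20736, 20737, 20738, 20739, 20740, 20741, …, 22709, 22710.
760 qualify.

760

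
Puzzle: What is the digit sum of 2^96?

2^96 = 79228162514264337593543950336
Sum of its 29 digits: 127.

127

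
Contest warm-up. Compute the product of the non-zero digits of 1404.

1×4×4 = 16

16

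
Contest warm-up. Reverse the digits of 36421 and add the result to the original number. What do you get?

48884

Reverse of 36421 is 12463.
36421 + 12463 = 48884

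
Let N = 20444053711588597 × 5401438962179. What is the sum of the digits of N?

20444053711588597 × 5401438962179 = 110427308262654844365090672863
Sum of its 30 digits: 122.

122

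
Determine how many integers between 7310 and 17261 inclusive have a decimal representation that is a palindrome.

99

The integers in [7310, 17261] that have a decimal representation that is a palindrome: 7337, 7447, 7557, 7667, 7777, 7887, …, 17071, 17171.
99 qualify.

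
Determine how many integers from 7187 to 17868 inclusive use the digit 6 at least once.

The integers in [7187, 17868] that use the digit 6 at least once: 7196, 7206, 7216, 7226, 7236, 7246, …, 17867, 17868.
3650 qualify.

3650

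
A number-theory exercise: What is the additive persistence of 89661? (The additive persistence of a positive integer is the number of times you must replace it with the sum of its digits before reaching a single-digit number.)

2

89661 → 30 → 3 (2 steps)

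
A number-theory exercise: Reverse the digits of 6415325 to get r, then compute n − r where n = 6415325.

1180179

Reverse of 6415325 is 5235146.
6415325 − 5235146 = 1180179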